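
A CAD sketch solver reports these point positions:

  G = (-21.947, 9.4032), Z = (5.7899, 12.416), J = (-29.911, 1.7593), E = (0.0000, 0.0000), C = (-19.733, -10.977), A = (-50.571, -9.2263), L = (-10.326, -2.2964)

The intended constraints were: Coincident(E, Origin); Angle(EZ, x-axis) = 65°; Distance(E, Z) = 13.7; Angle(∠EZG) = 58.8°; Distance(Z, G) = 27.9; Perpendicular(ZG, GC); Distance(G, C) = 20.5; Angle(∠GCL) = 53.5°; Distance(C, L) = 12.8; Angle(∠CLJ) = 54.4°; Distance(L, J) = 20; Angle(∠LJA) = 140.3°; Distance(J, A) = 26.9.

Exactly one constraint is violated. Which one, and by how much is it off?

Distance(J, A) = 26.9 — off by 3.50.

E = (0.00, 0.00) ✓; EZ at 65.00° ✓; |EZ| = 13.70 ✓; ∠EZG = 58.80° ✓; |ZG| = 27.90 ✓; ∠(ZG, GC) = 90.00° ✓; |GC| = 20.50 ✓; ∠GCL = 53.50° ✓; |CL| = 12.80 ✓; ∠CLJ = 54.40° ✓; |LJ| = 20.00 ✓; ∠LJA = 140.3° ✓; |JA| = 23.40 ✗.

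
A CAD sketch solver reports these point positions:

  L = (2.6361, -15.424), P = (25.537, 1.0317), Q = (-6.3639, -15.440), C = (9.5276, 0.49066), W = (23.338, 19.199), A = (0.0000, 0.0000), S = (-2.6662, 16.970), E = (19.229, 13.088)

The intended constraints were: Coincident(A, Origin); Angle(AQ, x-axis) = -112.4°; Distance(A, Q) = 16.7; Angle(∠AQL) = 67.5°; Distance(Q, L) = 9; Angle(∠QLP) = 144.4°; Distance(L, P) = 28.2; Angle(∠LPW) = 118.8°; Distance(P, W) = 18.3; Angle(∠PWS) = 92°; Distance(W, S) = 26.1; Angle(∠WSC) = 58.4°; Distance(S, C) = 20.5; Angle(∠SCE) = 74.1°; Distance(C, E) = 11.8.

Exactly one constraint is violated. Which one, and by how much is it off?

Distance(C, E) = 11.8 — off by 4.10.

A = (0.00, 0.00) ✓; AQ at -112.4° ✓; |AQ| = 16.70 ✓; ∠AQL = 67.50° ✓; |QL| = 9.000 ✓; ∠QLP = 144.4° ✓; |LP| = 28.20 ✓; ∠LPW = 118.8° ✓; |PW| = 18.30 ✓; ∠PWS = 92.00° ✓; |WS| = 26.10 ✓; ∠WSC = 58.40° ✓; |SC| = 20.50 ✓; ∠SCE = 74.10° ✓; |CE| = 15.90 ✗.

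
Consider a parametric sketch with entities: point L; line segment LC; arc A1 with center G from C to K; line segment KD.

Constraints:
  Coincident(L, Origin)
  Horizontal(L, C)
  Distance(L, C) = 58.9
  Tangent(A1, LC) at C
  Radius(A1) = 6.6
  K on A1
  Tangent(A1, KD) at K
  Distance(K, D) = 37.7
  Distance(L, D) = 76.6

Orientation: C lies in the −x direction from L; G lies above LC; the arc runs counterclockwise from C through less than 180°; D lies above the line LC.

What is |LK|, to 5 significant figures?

53.171

Checks: |LC| = 58.90 ✓; |GK| = 6.600 ✓; ∠(GK, KD) = 90.00° ✓; |KD| = 37.70 ✓; |LD| = 76.60 ✓.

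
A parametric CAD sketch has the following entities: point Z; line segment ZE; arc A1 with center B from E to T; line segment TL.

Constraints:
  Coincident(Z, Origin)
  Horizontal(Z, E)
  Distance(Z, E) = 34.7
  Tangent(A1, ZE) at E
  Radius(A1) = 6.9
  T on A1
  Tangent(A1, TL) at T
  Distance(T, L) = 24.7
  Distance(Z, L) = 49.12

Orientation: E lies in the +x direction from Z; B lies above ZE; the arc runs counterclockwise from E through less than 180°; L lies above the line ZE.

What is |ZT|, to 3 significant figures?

42.3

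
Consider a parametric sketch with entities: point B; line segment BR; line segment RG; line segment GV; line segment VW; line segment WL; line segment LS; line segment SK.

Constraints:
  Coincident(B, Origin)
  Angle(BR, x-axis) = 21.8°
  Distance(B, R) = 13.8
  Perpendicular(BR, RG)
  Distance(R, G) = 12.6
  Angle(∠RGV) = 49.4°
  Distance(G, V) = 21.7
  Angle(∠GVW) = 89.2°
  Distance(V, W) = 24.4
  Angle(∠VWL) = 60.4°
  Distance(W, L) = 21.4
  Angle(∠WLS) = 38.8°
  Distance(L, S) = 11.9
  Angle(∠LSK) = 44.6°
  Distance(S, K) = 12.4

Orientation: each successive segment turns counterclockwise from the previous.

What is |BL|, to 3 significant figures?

20.4

B is at the origin; BR runs at 21.8° with length 13.8, so R = (12.8, 5.12). BR ⟂ RG, so RG runs at 112°; with |RG| = 12.6, G = (8.13, 16.8). ∠RGV = 49.4° gives GV at -118° from the x-axis; with |GV| = 21.7, V = (-1.92, -2.41). ∠GVW = 89.2° gives VW at -26.8° from the x-axis; with |VW| = 24.4, W = (19.9, -13.4). ∠VWL = 60.4° gives WL at 92.8° from the x-axis; with |WL| = 21.4, L = (18.8, 7.97). Then |BL| = |L − B| = 20.4.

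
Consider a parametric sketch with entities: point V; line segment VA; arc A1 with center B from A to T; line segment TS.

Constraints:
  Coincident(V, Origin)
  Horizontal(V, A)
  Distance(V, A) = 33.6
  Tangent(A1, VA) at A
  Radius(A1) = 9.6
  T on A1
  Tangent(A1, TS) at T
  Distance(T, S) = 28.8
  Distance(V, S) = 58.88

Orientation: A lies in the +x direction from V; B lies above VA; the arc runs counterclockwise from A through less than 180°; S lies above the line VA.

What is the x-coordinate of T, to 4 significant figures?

43.17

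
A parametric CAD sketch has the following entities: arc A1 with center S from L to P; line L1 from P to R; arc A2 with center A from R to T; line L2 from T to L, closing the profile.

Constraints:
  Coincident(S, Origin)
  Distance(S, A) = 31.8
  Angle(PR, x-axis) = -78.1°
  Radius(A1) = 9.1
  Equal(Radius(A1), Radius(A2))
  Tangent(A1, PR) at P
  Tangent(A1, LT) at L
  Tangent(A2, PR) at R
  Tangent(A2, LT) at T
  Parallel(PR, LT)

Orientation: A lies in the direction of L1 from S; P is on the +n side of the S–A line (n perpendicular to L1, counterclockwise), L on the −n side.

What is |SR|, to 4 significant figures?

33.08

Tangency of A1 to both parallel lines with radius 9.1 puts P and L at S ± 9.1·n: P = (8.904, 1.876), L = (-8.904, -1.876). Equal radii place R and T the same way about A: R = A + 9.1·n = (15.46, -29.24), T = A − 9.1·n = (-2.347, -32.99). Then |SR| = |R − S| = 33.08.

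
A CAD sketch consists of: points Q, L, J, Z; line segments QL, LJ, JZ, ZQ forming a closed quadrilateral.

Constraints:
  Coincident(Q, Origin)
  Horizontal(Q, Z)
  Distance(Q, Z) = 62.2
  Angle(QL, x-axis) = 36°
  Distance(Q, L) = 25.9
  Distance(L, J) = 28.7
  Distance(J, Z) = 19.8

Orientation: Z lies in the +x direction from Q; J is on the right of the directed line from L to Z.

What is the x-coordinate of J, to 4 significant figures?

42.71

Checks: |LJ| = 28.70 ✓; |JZ| = 19.80 ✓.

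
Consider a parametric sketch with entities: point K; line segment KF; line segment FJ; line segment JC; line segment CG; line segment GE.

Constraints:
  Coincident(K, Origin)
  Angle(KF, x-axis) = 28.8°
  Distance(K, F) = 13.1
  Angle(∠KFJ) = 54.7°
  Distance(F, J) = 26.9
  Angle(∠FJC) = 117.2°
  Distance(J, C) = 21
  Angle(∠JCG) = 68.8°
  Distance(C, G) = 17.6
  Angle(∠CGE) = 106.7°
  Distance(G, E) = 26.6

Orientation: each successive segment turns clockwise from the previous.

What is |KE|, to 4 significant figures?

14.76

∠JCG = 68.8° gives CG at 89.50° from the x-axis; with |CG| = 17.6, G = (-11.06, -10.24). ∠CGE = 106.7° gives GE at 16.20° from the x-axis; with |GE| = 26.6, E = (14.49, -2.819). Then |KE| = |E − K| = 14.76.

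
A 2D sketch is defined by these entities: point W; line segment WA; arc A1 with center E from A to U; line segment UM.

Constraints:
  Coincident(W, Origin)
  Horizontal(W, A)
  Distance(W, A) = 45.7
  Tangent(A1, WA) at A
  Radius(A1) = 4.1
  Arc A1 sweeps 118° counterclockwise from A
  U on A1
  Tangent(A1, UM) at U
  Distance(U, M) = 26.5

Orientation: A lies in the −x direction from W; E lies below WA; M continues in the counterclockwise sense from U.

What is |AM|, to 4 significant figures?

30.72

W is at the origin; WA is horizontal with |WA| = 45.7 and A on the −x side, so A = (-45.70, 0.000). Since A1 is tangent to WA there, EA ⟂ WA, so E = A + (0, -4.1) = (-45.70, -4.100). On A1, A sits at bearing 90° from E; a 118° counterclockwise sweep puts U at bearing 208°, so U = E + 4.1·(cos 208°, sin 208°) = (-49.32, -6.025). Since A1 is tangent to UM there, EU ⟂ UM, so UM runs along (−sin 208°, cos 208°); with |UM| = 26.5, M = (-36.88, -29.42). Then |AM| = |M − A| = 30.72.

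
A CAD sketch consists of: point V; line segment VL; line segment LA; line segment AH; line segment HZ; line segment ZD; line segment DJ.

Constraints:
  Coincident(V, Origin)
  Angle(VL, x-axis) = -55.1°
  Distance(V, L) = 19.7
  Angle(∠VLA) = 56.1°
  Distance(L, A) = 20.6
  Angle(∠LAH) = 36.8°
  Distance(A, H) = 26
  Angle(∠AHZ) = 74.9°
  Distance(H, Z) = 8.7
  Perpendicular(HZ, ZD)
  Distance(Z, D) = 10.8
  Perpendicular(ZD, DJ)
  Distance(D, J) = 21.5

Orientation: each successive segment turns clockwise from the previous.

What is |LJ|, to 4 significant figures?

27.62

The perpendicularity gives ZD at right angles to HZ, so ZD runs at -157.3°; with |ZD| = 10.8, D = (4.612, -12.77). The perpendicularity gives DJ at right angles to ZD, so DJ runs at 112.7°; with |DJ| = 21.5, J = (-3.685, 7.060). Then |LJ| = |J − L| = 27.62.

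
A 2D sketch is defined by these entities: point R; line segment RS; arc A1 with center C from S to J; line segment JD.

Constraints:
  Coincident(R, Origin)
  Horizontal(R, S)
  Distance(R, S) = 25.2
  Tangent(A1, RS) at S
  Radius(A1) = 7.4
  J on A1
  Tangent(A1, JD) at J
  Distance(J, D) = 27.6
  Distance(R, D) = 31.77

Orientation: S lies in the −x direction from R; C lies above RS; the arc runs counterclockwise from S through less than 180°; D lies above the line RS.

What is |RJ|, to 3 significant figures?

18.9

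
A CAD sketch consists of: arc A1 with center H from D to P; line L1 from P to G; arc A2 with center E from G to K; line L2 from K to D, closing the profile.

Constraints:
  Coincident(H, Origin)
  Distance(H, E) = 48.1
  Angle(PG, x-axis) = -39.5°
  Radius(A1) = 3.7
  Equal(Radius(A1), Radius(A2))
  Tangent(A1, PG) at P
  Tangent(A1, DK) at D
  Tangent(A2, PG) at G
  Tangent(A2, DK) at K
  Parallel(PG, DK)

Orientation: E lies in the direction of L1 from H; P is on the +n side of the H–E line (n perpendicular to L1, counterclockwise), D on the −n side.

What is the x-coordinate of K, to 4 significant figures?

34.76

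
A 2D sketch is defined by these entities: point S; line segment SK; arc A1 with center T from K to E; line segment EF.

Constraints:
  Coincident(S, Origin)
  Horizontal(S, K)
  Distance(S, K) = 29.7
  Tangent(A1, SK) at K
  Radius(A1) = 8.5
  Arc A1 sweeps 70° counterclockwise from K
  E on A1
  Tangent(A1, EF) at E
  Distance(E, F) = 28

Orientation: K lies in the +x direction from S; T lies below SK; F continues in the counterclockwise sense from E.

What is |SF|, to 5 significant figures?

34.134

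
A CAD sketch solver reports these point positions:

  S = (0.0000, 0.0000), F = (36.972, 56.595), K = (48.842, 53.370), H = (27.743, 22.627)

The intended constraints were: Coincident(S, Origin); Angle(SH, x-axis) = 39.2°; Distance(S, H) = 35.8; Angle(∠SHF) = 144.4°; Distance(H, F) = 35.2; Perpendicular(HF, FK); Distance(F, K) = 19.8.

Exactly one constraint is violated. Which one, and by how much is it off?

Distance(F, K) = 19.8 — off by 7.50.

S = (0.00, 0.00) ✓; SH at 39.20° ✓; |SH| = 35.80 ✓; ∠SHF = 144.4° ✓; |HF| = 35.20 ✓; ∠(HF, FK) = 90.00° ✓; |FK| = 12.30 ✗.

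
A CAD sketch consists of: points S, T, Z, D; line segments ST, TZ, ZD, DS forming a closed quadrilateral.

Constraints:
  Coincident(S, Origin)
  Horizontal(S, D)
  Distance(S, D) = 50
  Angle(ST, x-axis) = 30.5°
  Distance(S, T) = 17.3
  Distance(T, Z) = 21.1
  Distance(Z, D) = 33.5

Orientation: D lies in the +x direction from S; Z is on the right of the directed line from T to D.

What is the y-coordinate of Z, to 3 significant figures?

-12.0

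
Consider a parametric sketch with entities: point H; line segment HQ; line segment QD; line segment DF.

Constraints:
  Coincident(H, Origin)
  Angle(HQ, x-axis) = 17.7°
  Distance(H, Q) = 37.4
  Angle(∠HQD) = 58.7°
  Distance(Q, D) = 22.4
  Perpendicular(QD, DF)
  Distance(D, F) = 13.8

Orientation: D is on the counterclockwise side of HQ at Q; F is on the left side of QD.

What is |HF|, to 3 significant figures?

18.4

H is at the origin; HQ runs at 17.7° with length 37.4, so Q = 37.4·(cos 17.7°, sin 17.7°) = (35.6, 11.4). ∠HQD = 58.7°, so QD runs at 17.7° + (180° − 58.7°) = 139° from the x-axis; with |QD| = 22.4, D = Q + 22.4·(cos 139°, sin 139°) = (18.7, 26.1). The perpendicularity gives DF at right angles to QD; with |DF| = 13.8 on the left of QD, F = D + 13.8·(-0.656, -0.755) = (9.67, 15.7). Then |HF| = |F − H| = 18.4.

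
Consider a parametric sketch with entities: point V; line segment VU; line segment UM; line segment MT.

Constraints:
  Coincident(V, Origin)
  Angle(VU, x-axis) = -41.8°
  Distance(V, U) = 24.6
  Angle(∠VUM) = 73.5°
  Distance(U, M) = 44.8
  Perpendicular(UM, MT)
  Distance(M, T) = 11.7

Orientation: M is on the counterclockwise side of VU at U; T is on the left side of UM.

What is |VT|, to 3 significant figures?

39.6

V is at the origin; VU runs at -41.8° with length 24.6, so U = 24.6·(cos -41.8°, sin -41.8°) = (18.3, -16.4). ∠VUM = 73.5°, so UM runs at -41.8° + (180° − 73.5°) = 64.7° from the x-axis; with |UM| = 44.8, M = U + 44.8·(cos 64.7°, sin 64.7°) = (37.5, 24.1). The perpendicularity gives MT at right angles to UM; with |MT| = 11.7 on the left of UM, T = M + 11.7·(-0.904, 0.427) = (26.9, 29.1). Then |VT| = |T − V| = 39.6.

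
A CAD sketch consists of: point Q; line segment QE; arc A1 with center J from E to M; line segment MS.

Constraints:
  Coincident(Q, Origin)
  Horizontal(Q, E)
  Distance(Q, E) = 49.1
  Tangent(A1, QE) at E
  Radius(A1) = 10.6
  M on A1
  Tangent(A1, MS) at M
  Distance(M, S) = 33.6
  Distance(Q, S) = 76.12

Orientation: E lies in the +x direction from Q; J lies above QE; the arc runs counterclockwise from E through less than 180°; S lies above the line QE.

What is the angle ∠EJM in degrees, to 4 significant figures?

84.70°

Checks: |JM| = 10.60 ✓; ∠(JM, MS) = 90.00° ✓; |MS| = 33.60 ✓; |QS| = 76.12 ✓.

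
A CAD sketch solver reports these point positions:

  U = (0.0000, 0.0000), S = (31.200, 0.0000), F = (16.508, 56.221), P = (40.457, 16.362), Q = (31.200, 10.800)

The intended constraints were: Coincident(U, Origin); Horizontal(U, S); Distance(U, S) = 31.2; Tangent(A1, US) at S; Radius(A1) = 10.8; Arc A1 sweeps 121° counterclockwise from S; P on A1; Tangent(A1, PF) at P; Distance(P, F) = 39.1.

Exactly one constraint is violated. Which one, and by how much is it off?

Distance(P, F) = 39.1 — off by 7.40.

U = (0.00, 0.00) ✓; U.y = 0.00, S.y = 0.00 ✓; |US| = 31.20 ✓; ∠(QS, SU) = 90.00° ✓; |QS| = 10.80 ✓; bearing(Q→P) − bearing(Q→S) = 121.0° ✓; |QP| = 10.80 ✓; ∠(QP, PF) = 90.00° ✓; |PF| = 46.50 ✗.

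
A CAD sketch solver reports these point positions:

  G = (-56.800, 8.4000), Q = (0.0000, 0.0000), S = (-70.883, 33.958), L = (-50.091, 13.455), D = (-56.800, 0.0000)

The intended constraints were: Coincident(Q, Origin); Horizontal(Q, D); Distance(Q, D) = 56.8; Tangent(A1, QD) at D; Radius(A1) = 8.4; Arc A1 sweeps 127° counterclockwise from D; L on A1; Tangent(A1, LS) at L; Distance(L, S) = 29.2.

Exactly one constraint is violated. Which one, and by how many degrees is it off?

Tangent(A1, LS) at L — off by 8.40°.

Q = (0.00, 0.00) ✓; Q.y = 0.00, D.y = 0.00 ✓; |QD| = 56.80 ✓; ∠(GD, DQ) = 90.00° ✓; |GD| = 8.400 ✓; bearing(G→L) − bearing(G→D) = 127.0° ✓; |GL| = 8.400 ✓; ∠(GL, LS) = 81.60° ✗; |LS| = 29.20 ✓.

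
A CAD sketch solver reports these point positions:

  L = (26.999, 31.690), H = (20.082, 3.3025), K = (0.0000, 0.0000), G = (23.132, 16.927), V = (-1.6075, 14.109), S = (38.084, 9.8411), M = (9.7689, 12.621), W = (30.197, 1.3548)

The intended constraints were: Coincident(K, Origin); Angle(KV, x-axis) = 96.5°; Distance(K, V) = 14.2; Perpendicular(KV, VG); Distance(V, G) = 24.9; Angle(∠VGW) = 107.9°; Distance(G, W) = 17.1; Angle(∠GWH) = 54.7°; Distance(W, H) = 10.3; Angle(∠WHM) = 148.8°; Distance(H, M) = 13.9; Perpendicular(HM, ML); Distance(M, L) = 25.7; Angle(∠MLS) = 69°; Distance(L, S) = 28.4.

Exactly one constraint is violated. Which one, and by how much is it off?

Distance(L, S) = 28.4 — off by 3.90.

K = (0.00, 0.00) ✓; KV at 96.50° ✓; |KV| = 14.20 ✓; ∠(KV, VG) = 90.00° ✓; |VG| = 24.90 ✓; ∠VGW = 107.9° ✓; |GW| = 17.10 ✓; ∠GWH = 54.70° ✓; |WH| = 10.30 ✓; ∠WHM = 148.8° ✓; |HM| = 13.90 ✓; ∠(HM, ML) = 90.00° ✓; |ML| = 25.70 ✓; ∠MLS = 69.00° ✓; |LS| = 24.50 ✗.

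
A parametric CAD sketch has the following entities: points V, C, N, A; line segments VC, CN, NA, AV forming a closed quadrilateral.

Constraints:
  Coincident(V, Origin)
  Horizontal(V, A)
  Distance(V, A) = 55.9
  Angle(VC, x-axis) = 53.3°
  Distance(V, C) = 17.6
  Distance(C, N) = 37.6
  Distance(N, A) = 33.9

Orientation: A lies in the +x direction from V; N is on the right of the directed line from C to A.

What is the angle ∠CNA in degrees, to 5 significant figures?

83.144°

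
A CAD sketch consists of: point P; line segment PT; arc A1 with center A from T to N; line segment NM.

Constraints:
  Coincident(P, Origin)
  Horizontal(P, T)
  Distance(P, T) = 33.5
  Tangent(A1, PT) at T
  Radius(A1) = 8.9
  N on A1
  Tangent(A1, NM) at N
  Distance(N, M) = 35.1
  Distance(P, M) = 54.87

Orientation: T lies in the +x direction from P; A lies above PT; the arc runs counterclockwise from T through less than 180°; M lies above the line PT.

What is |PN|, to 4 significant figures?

43.55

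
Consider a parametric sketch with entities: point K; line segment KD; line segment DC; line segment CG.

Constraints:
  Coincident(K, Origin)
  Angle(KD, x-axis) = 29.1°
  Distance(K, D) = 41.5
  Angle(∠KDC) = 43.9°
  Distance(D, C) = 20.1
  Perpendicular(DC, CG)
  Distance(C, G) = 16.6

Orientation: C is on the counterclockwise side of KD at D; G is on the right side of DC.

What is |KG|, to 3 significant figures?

46.4

K is at the origin; KD runs at 29.1° with length 41.5, so D = 41.5·(cos 29.1°, sin 29.1°) = (36.3, 20.2). ∠KDC = 43.9°, so DC runs at 29.1° + (180° − 43.9°) = 165° from the x-axis; with |DC| = 20.1, C = D + 20.1·(cos 165°, sin 165°) = (16.8, 25.3). The perpendicularity gives CG at right angles to DC; with |CG| = 16.6 on the right of DC, G = C + 16.6·(0.255, 0.967) = (21.1, 41.4). Then |KG| = |G − K| = 46.4.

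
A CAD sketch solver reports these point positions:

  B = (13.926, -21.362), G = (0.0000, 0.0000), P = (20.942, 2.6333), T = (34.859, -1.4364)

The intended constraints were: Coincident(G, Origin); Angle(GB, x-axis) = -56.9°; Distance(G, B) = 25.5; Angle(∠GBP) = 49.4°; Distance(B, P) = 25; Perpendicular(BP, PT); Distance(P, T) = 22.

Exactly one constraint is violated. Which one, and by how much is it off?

Distance(P, T) = 22 — off by 7.50.

G = (0.00, 0.00) ✓; GB at -56.90° ✓; |GB| = 25.50 ✓; ∠GBP = 49.40° ✓; |BP| = 25.00 ✓; ∠(BP, PT) = 90.00° ✓; |PT| = 14.50 ✗.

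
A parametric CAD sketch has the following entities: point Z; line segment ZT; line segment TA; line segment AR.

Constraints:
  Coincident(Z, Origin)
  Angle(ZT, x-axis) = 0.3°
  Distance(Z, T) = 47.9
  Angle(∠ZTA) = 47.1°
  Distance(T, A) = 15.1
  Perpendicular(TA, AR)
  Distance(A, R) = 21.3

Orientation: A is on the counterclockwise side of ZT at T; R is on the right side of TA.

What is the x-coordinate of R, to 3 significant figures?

53.1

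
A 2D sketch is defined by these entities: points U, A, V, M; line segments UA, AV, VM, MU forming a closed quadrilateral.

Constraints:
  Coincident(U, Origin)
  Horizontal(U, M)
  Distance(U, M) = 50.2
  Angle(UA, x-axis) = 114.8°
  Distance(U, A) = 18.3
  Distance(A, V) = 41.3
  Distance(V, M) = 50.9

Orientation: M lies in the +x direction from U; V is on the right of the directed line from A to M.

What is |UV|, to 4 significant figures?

23.27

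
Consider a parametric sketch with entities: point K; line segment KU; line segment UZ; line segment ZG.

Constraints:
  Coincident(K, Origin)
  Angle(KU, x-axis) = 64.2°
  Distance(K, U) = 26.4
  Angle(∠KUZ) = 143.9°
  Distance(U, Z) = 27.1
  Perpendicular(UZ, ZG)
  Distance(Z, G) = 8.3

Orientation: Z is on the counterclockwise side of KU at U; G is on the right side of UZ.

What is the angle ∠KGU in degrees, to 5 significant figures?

9.1943°

K is at the origin; KU runs at 64.2° with length 26.4, so U = 26.4·(cos 64.2°, sin 64.2°) = (11.490, 23.768). ∠KUZ = 143.9°, so UZ runs at 64.2° + (180° − 143.9°) = 100.30° from the x-axis; with |UZ| = 27.1, Z = U + 27.1·(cos 100.30°, sin 100.30°) = (6.6446, 50.432). UZ is perpendicular to ZG; with |ZG| = 8.3 on the right of UZ, G = Z + 8.3·(0.98389, 0.17880) = (14.811, 51.916). Then cos ∠KGU = GK·GU / (|GK||GU|), giving 9.1943°.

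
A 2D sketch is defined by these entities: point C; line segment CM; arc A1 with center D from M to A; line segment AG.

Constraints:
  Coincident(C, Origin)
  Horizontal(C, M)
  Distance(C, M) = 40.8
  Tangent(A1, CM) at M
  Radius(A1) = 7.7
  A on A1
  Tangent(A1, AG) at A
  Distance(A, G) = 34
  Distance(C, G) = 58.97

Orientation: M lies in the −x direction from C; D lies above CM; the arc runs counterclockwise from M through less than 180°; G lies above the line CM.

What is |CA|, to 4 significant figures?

34.59

C is at the origin; C and M share the same y with |CM| = 40.8 and M on the −x side, so M = (-40.80, 0.000). Tangency of A1 to CM means the radius DM is perpendicular to CM, so D = M + (0, 7.7) = (-40.80, 7.700). Since DA ⟂ AG (tangency), |DG| = √(7.7² + 34.0²) = 34.86 regardless of where A sits on A1. So G lies on both circle(C, 58.97) and circle(D, 34.86); the above-CM intersection is G = (-40.82, 42.56). A is the foot of the tangent from G: A = (-33.29, 9.404).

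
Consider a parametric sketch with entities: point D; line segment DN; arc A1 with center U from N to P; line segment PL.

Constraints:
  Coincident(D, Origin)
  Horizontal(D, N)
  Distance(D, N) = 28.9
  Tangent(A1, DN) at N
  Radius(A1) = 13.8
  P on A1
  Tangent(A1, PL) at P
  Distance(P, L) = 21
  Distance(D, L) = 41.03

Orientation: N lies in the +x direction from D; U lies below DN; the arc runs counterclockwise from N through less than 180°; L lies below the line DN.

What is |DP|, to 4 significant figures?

22.03

D is at the origin; DN is horizontal with |DN| = 28.9 and N on the +x side, so N = (28.90, 0.000). Since A1 is tangent to DN there, UN ⟂ DN, so U = N + (0, -13.8) = (28.90, -13.80). Since UP ⟂ PL (tangency), |UL| = √(13.8² + 21.0²) = 25.13 regardless of where P sits on A1. So L lies on both circle(D, 41.03) and circle(U, 25.13); the below-DN intersection is L = (18.45, -36.65). P is the foot of the tangent from L: P = (15.26, -15.89).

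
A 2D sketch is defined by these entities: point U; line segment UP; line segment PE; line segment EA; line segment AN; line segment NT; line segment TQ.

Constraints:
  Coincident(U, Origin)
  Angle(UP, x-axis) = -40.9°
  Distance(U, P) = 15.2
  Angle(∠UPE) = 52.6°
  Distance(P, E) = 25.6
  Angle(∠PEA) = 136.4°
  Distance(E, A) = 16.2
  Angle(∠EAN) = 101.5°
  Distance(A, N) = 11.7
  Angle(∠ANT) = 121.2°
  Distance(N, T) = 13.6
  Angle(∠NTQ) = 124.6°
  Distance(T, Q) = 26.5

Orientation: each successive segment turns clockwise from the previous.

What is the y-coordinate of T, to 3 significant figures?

6.93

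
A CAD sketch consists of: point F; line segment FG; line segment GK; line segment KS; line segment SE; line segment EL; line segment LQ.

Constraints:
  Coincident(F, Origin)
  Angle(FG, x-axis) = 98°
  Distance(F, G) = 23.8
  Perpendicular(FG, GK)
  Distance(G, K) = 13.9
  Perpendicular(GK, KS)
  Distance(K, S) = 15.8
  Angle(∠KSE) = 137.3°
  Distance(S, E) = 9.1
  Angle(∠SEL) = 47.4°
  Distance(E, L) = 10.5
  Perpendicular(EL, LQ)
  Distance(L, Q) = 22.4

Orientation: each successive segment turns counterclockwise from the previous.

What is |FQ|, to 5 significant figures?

32.211

F is at the origin; FG runs at 98.0° with length 23.8, so G = (-3.3123, 23.568). The perpendicularity gives GK at right angles to FG, so GK runs at -172.00°; with |GK| = 13.9, K = (-17.077, 21.634). The perpendicularity gives KS at right angles to GK, so KS runs at -82.000°; with |KS| = 15.8, S = (-14.878, 5.9876). ∠KSE = 137.3° gives SE at -39.300° from the x-axis; with |SE| = 9.1, E = (-7.8362, 0.22387). ∠SEL = 47.4° gives EL at 93.300° from the x-axis; with |EL| = 10.5, L = (-8.4406, 10.706). EL is perpendicular to LQ, so LQ runs at -176.70°; with |LQ| = 22.4, Q = (-30.803, 9.4170). Then |FQ| = |Q − F| = 32.211.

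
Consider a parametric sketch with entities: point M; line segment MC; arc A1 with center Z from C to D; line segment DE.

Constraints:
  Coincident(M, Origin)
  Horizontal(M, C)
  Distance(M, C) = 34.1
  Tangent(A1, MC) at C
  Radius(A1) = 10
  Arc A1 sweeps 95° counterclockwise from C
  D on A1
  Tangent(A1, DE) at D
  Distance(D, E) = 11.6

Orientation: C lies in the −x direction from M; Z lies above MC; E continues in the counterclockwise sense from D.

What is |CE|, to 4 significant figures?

24.15

On A1, C sits at bearing -90° from Z; a 95° counterclockwise sweep puts D at bearing 5°, so D = Z + 10.0·(cos 5°, sin 5°) = (-24.14, 10.87). Tangency of A1 to DE means the radius ZD is perpendicular to DE, so DE runs along (−sin 5°, cos 5°); with |DE| = 11.6, E = (-25.15, 22.43). Then |CE| = |E − C| = 24.15.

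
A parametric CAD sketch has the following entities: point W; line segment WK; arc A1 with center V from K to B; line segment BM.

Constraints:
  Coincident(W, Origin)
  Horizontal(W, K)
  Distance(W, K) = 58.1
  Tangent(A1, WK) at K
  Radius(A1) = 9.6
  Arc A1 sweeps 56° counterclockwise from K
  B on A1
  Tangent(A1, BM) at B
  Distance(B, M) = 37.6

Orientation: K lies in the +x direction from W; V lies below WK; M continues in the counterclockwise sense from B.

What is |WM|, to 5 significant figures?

45.838

W is at the origin; W and K share the same y with |WK| = 58.1 and K on the +x side, so K = (58.100, 0.0000). A1 meets WK tangentially, so VK is at right angles to WK, so V = K + (0, -9.6) = (58.100, -9.6000). On A1, K sits at bearing 90° from V; a 56° counterclockwise sweep puts B at bearing 146°, so B = V + 9.6·(cos 146°, sin 146°) = (50.141, -4.2317). Tangency of A1 to BM means the radius VB is perpendicular to BM, so BM runs along (−sin 146°, cos 146°); with |BM| = 37.6, M = (29.116, -35.404). Then |WM| = |M − W| = 45.838.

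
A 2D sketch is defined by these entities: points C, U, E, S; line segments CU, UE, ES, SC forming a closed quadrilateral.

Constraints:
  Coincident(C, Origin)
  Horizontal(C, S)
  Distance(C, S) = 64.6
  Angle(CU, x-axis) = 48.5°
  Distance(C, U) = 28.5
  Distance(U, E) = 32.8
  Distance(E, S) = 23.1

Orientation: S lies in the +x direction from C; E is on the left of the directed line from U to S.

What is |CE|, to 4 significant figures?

55.03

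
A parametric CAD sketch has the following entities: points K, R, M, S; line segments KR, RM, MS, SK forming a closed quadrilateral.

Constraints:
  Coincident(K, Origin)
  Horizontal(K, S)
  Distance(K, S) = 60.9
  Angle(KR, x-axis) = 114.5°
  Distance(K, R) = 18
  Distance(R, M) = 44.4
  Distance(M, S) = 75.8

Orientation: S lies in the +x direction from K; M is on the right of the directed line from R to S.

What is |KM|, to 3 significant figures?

29.6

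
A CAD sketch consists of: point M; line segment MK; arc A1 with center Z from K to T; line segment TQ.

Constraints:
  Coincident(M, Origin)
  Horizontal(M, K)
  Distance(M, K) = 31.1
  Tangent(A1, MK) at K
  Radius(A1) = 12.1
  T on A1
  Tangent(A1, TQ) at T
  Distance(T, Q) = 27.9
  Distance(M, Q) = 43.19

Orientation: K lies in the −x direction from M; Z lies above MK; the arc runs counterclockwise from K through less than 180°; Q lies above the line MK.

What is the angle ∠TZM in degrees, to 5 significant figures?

18.555°

Checks: ∠(ZK, KM) = 90.00° ✓; |ZT| = 12.10 ✓; ∠(ZT, TQ) = 90.00° ✓; |TQ| = 27.90 ✓; |MQ| = 43.19 ✓.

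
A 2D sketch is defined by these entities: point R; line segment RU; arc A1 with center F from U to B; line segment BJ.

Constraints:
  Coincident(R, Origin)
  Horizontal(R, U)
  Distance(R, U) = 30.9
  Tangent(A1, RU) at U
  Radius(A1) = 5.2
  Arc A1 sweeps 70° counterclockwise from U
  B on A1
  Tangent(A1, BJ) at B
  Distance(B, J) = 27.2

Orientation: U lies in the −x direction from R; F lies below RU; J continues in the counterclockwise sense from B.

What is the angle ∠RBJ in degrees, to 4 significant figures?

115.5°

R is at the origin; RU is horizontal with |RU| = 30.9 and U on the −x side, so U = (-30.90, 0.000). The tangent condition forces FU to be normal to RU, so F = U + (0, -5.2) = (-30.90, -5.200). On A1, U sits at bearing 90° from F; a 70° counterclockwise sweep puts B at bearing 160°, so B = F + 5.2·(cos 160°, sin 160°) = (-35.79, -3.421). Tangency of A1 to BJ means the radius FB is perpendicular to BJ, so BJ runs along (−sin 160°, cos 160°); with |BJ| = 27.2, J = (-45.09, -28.98). Then cos ∠RBJ = BR·BJ / (|BR||BJ|), giving 115.5°.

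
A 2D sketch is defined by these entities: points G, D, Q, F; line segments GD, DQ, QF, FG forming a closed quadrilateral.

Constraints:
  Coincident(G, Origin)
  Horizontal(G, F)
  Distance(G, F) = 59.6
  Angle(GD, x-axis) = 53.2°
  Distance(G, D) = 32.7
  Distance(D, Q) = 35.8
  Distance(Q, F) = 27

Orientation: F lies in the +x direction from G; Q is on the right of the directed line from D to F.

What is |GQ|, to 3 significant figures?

34.2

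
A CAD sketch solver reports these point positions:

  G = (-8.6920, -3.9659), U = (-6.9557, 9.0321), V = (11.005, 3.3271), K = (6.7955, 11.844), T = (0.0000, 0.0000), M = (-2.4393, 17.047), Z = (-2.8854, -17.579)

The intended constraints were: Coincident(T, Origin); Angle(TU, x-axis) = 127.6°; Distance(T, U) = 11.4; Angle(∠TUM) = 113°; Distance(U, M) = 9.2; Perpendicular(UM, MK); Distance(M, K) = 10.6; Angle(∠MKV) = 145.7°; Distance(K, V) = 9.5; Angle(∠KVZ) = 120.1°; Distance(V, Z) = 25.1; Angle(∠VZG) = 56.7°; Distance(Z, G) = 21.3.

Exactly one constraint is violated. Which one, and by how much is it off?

Distance(Z, G) = 21.3 — off by 6.50.

T = (0.00, 0.00) ✓; TU at 127.6° ✓; |TU| = 11.40 ✓; ∠TUM = 113.0° ✓; |UM| = 9.200 ✓; ∠(UM, MK) = 90.00° ✓; |MK| = 10.60 ✓; ∠MKV = 145.7° ✓; |KV| = 9.500 ✓; ∠KVZ = 120.1° ✓; |VZ| = 25.10 ✓; ∠VZG = 56.70° ✓; |ZG| = 14.80 ✗.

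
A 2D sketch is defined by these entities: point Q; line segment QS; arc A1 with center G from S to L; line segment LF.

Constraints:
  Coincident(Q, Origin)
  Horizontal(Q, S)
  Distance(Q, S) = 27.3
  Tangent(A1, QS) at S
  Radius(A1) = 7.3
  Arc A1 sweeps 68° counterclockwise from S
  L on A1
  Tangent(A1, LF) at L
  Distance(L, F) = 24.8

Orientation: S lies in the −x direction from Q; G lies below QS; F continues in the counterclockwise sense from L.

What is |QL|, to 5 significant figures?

34.373

Q is at the origin; QS is horizontal with |QS| = 27.3 and S on the −x side, so S = (-27.300, 0.0000). A1 meets QS tangentially, so GS is at right angles to QS, so G = S + (0, -7.3) = (-27.300, -7.3000). On A1, S sits at bearing 90° from G; a 68° counterclockwise sweep puts L at bearing 158°, so L = G + 7.3·(cos 158°, sin 158°) = (-34.068, -4.5654). Then |QL| = |L − Q| = 34.373.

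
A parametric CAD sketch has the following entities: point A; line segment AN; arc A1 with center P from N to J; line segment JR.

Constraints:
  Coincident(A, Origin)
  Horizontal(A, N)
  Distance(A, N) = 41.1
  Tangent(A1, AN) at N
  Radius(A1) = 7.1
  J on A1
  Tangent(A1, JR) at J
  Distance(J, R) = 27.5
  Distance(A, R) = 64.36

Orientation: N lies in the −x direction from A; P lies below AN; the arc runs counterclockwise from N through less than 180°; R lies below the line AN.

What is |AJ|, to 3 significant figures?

48.1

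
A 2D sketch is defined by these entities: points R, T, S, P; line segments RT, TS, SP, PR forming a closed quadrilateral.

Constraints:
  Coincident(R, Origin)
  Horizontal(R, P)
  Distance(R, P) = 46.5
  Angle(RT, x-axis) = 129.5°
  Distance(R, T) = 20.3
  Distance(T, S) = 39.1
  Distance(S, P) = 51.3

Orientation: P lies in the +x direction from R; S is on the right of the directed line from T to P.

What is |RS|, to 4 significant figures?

21.30

Checks: |TS| = 39.10 ✓; |SP| = 51.30 ✓.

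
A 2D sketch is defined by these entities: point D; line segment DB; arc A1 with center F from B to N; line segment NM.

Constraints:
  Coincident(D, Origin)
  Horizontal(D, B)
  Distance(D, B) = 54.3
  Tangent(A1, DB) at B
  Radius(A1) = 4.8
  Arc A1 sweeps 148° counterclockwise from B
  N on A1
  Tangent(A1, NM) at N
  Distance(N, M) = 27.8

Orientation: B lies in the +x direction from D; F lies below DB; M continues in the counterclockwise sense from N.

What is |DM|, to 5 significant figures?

78.943

On A1, B sits at bearing 90° from F; a 148° counterclockwise sweep puts N at bearing 238°, so N = F + 4.8·(cos 238°, sin 238°) = (51.756, -8.8706). The tangent condition forces FN to be normal to NM, so NM runs along (−sin 238°, cos 238°); with |NM| = 27.8, M = (75.332, -23.602). Then |DM| = |M − D| = 78.943.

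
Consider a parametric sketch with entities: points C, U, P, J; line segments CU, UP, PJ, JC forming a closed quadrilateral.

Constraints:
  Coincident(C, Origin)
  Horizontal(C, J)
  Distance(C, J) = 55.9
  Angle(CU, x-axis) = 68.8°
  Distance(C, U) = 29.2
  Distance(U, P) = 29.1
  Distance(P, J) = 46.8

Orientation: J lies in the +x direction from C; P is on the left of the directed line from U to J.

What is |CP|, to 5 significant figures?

55.130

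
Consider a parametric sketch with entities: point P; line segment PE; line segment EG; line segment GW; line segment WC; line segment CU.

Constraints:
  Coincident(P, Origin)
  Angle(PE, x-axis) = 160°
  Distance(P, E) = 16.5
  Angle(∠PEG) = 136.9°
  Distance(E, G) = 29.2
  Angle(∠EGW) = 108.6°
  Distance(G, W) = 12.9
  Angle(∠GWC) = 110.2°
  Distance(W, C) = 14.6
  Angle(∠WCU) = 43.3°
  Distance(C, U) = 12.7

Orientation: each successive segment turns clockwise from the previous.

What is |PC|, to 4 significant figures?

35.45

P is at the origin; PE runs at 160.0° with length 16.5, so E = (-15.50, 5.643). ∠PEG = 136.9° gives EG at 116.9° from the x-axis; with |EG| = 29.2, G = (-28.72, 31.68). ∠EGW = 108.6° gives GW at 45.50° from the x-axis; with |GW| = 12.9, W = (-19.67, 40.88). ∠GWC = 110.2° gives WC at -24.30° from the x-axis; with |WC| = 14.6, C = (-6.368, 34.88). Then |PC| = |C − P| = 35.45.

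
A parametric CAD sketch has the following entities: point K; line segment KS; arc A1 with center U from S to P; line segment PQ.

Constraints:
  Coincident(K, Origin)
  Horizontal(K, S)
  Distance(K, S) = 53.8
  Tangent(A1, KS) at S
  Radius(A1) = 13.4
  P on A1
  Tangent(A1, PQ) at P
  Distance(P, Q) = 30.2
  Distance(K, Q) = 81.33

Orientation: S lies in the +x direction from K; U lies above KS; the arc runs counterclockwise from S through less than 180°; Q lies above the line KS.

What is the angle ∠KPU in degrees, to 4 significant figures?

14.54°

K is at the origin; KS is horizontal with |KS| = 53.8 and S on the +x side, so S = (53.80, 0.000). The tangent condition forces US to be normal to KS, so U = S + (0, 13.4) = (53.80, 13.40). Since UP ⟂ PQ (tangency), |UQ| = √(13.4² + 30.2²) = 33.04 regardless of where P sits on A1. So Q lies on both circle(K, 81.33) and circle(U, 33.04); the above-KS intersection is Q = (69.29, 42.58). P is the foot of the tangent from Q: P = (67.17, 12.46).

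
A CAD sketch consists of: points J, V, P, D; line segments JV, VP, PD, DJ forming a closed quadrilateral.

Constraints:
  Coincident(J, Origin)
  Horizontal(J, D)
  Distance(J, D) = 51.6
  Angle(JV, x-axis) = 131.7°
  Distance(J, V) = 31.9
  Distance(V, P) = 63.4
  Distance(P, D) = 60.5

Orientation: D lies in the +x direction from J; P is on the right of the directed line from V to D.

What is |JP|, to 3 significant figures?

35.1

Checks: |VP| = 63.40 ✓; |PD| = 60.50 ✓.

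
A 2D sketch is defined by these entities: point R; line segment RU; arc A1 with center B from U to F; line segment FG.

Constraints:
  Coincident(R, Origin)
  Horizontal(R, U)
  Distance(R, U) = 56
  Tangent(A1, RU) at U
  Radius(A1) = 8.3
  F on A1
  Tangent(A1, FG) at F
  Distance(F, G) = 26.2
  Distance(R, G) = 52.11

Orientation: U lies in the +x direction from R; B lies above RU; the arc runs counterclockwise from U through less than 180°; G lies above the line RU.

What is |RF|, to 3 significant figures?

63.1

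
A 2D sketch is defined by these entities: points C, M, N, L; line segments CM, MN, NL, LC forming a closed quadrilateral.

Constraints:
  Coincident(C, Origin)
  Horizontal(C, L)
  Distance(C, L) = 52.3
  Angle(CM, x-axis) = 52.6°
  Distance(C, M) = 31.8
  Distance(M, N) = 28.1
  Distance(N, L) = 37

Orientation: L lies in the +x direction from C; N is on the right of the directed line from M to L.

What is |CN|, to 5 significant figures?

15.601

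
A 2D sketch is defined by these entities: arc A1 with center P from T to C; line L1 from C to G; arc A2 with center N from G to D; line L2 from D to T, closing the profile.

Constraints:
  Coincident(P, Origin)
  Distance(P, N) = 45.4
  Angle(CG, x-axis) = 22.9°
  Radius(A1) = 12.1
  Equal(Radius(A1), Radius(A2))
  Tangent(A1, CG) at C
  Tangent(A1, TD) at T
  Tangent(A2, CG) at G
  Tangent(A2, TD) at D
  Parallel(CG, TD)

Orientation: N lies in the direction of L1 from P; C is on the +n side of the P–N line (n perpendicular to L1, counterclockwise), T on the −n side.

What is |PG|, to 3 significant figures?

47.0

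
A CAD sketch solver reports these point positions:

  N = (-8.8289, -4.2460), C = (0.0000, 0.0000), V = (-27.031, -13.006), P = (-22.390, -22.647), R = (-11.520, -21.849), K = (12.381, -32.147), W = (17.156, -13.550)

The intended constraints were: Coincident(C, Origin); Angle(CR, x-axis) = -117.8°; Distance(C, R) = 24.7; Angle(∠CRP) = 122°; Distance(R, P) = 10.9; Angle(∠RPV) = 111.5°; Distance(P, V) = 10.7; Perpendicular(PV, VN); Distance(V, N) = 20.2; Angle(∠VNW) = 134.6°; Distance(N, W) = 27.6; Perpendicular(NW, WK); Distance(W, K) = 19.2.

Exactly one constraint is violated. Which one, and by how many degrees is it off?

Perpendicular(NW, WK) — off by 5.30°.

C = (0.00, 0.00) ✓; CR at -117.8° ✓; |CR| = 24.70 ✓; ∠CRP = 122.0° ✓; |RP| = 10.90 ✓; ∠RPV = 111.5° ✓; |PV| = 10.70 ✓; ∠(PV, VN) = 90.01° ✓; |VN| = 20.20 ✓; ∠VNW = 134.6° ✓; |NW| = 27.60 ✓; ∠(NW, WK) = 84.70° ✗; |WK| = 19.20 ✓.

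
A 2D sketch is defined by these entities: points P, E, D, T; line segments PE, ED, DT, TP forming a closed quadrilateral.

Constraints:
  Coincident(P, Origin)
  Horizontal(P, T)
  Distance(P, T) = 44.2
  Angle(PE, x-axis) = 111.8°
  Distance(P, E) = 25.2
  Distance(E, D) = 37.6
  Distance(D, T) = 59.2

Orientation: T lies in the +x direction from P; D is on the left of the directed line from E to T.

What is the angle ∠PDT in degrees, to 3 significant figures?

45.7°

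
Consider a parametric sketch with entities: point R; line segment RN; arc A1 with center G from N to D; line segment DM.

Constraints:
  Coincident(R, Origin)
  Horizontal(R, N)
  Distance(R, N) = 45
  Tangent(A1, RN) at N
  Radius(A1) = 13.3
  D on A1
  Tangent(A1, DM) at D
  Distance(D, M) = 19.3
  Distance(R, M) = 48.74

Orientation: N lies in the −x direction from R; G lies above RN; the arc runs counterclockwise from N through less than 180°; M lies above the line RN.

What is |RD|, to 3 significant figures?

35.3

Checks: |RN| = 45.00 ✓; |GD| = 13.30 ✓; ∠(GD, DM) = 90.00° ✓; |DM| = 19.30 ✓; |RM| = 48.74 ✓.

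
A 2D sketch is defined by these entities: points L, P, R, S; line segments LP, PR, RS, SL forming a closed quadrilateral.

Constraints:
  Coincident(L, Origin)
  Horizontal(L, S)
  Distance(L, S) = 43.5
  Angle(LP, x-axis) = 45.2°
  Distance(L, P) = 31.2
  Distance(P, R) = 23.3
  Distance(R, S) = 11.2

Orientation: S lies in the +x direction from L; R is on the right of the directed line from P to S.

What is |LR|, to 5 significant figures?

32.399

L is at the origin; LS is horizontal with |LS| = 43.5 and S in +x, so S = (43.5, 0). LP runs at 45.2° with |LP| = 31.2, so P = (21.985, 22.139). R is determined by |PR| = 23.3 and |RS| = 11.2 together: it lies at the intersection of circle(P, 23.3) and circle(S, 11.2). With |PS| = 30.871, the foot of the radical line on PS is 22.197 from P and the perpendicular offset is √(23.3² − 22.197²) = 7.0848. Taking the right-of-PS solution: R = (32.374, 1.2830).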